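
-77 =-77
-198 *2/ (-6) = 66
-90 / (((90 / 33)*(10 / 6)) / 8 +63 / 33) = -3960 / 109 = -36.33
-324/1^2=-324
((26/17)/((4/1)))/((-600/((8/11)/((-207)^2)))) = -13/1201914450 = -0.00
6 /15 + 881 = 4407 /5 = 881.40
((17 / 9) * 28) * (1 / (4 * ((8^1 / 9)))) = 119 / 8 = 14.88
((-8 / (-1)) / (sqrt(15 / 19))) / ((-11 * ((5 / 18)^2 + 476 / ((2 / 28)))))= -864 * sqrt(285) / 118753855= -0.00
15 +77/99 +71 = 781/9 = 86.78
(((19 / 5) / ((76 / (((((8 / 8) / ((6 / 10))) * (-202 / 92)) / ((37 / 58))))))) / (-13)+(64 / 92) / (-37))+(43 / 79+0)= 5742715 / 10487724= 0.55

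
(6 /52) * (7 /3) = 7 /26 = 0.27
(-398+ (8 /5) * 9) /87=-1918 /435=-4.41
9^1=9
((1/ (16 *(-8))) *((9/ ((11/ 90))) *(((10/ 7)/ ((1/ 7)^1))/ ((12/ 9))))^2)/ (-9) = 264.76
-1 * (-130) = 130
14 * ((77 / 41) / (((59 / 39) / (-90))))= -3783780 / 2419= -1564.19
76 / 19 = 4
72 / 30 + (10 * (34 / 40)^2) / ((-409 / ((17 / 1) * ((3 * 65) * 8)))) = -953127 / 2045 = -466.08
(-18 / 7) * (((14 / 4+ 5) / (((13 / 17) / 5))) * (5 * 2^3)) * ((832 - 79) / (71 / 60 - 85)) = 23502636000 / 457639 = 51356.28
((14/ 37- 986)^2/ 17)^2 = 3265450053.98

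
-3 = -3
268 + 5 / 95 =5093 / 19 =268.05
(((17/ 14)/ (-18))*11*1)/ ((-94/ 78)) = 2431/ 3948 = 0.62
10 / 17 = 0.59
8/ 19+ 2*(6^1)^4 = 49256/ 19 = 2592.42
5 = 5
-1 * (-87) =87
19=19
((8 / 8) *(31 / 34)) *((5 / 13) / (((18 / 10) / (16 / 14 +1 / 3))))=24025 / 83538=0.29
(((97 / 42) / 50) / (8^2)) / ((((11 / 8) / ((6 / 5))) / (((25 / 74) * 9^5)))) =5727753 / 455840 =12.57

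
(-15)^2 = 225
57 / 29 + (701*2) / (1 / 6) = 244005 / 29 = 8413.97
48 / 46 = 24 / 23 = 1.04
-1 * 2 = -2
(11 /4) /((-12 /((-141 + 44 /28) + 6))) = 30.58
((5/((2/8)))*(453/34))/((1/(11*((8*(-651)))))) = -259514640/17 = -15265567.06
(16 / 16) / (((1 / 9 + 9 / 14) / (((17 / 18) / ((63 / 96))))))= 544 / 285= 1.91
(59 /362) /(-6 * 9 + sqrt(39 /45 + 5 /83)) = -1983285 /656897146 -59 * sqrt(1436730) /1313794292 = -0.00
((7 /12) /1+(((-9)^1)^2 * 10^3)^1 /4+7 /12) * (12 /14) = 121507 /7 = 17358.14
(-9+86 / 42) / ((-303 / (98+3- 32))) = 1.58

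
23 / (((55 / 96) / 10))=4416 / 11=401.45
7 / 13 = 0.54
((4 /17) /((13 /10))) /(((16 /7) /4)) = 0.32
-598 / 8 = -299 / 4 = -74.75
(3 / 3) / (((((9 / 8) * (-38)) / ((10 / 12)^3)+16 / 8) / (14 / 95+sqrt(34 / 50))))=-25 * sqrt(17) / 8984-175 / 85348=-0.01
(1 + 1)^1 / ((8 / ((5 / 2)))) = 5 / 8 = 0.62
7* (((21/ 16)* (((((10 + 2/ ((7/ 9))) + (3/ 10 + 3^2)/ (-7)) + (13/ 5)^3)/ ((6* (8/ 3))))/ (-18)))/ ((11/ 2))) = -117677/ 704000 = -0.17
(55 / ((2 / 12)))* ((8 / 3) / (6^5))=55 / 486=0.11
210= 210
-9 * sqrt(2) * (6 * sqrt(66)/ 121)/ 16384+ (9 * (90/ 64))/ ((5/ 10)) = 405/ 16-27 * sqrt(33)/ 495616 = 25.31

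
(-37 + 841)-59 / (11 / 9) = 8313 / 11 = 755.73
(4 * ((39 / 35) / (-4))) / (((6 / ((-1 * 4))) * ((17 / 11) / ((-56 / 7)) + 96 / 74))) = 84656 / 125825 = 0.67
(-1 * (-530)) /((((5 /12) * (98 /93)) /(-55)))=-3253140 /49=-66390.61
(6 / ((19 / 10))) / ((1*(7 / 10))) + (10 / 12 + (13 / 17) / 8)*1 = 295207 / 54264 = 5.44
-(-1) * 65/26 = 5/2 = 2.50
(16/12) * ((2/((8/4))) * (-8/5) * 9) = -96/5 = -19.20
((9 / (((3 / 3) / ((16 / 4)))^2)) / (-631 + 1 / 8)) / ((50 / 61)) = -35136 / 126175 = -0.28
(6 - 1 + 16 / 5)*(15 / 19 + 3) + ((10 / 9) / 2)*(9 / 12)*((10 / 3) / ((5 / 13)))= 59311 / 1710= 34.68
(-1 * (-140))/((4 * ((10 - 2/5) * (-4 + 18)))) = 25/96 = 0.26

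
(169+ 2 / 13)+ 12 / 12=2212 / 13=170.15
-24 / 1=-24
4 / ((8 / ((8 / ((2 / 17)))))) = 34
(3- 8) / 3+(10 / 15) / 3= -13 / 9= -1.44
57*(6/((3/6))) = 684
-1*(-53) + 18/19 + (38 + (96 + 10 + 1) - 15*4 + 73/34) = 91147/646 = 141.09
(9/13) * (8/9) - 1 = -5/13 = -0.38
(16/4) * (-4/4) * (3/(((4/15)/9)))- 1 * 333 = -738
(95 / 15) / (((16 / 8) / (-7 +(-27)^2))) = 2286.33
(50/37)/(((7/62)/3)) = 9300/259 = 35.91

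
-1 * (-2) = 2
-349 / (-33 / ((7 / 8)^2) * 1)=17101 / 2112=8.10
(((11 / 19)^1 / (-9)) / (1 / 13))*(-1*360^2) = 2059200 / 19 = 108378.95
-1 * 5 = -5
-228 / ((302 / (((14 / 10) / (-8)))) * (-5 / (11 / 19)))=-231 / 15100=-0.02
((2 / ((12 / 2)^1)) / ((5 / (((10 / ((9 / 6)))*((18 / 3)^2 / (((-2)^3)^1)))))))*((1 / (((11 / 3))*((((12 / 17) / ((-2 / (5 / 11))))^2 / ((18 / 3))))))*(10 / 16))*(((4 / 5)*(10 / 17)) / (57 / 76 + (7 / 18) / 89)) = -599148 / 12085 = -49.58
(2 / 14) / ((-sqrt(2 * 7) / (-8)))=4 * sqrt(14) / 49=0.31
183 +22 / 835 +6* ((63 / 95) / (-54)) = 2902544 / 15865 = 182.95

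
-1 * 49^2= -2401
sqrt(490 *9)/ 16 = 21 *sqrt(10)/ 16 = 4.15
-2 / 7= -0.29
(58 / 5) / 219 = 58 / 1095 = 0.05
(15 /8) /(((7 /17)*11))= 255 /616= 0.41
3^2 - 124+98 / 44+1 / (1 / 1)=-2459 / 22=-111.77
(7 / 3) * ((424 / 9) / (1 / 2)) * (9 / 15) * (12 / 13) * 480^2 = 364707840 / 13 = 28054449.23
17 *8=136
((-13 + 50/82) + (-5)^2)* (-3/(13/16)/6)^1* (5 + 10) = -62040/533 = -116.40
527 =527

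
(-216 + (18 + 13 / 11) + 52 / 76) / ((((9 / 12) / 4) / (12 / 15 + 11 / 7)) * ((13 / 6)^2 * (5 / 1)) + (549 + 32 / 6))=-217749504 / 617485693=-0.35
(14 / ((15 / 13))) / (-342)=-91 / 2565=-0.04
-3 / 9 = -0.33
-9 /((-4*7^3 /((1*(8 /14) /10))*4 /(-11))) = -99 /96040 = -0.00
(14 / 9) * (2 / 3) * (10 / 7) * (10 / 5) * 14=1120 / 27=41.48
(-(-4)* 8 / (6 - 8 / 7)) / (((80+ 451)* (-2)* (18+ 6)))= -7 / 27081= -0.00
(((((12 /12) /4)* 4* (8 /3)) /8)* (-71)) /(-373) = 0.06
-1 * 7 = -7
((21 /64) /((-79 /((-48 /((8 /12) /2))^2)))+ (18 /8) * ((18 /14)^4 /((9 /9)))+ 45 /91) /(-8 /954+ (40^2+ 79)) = -373954751325 /7899316247732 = -0.05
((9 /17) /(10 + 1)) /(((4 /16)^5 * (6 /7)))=10752 /187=57.50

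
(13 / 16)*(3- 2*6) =-117 / 16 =-7.31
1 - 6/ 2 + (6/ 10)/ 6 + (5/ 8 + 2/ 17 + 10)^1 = 6013/ 680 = 8.84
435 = 435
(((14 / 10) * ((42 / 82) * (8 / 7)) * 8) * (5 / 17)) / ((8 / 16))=2688 / 697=3.86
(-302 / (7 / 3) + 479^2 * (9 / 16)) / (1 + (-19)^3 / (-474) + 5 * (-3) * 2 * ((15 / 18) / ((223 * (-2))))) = 763183608237 / 91906304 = 8303.93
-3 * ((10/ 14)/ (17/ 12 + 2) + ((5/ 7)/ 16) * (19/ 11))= -6195/ 7216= -0.86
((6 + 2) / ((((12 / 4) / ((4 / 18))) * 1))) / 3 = 16 / 81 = 0.20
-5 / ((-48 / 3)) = 5 / 16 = 0.31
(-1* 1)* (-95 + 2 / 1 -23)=116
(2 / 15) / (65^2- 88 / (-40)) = 1 / 31704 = 0.00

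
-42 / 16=-21 / 8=-2.62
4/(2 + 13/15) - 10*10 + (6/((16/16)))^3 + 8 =5392/43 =125.40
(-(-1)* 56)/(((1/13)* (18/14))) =5096/9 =566.22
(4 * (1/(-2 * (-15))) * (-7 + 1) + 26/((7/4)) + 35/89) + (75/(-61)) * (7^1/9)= 7692254/570045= 13.49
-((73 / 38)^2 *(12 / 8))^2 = -255584169 / 8340544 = -30.64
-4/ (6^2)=-0.11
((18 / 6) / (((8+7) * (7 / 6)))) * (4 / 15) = 0.05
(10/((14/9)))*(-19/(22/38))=-16245/77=-210.97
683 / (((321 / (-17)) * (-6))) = 11611 / 1926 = 6.03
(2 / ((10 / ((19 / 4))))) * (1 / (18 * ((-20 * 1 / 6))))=-19 / 1200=-0.02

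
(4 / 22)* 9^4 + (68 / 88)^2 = 577657 / 484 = 1193.51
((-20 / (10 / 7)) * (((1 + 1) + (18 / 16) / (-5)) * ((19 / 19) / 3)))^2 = 247009 / 3600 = 68.61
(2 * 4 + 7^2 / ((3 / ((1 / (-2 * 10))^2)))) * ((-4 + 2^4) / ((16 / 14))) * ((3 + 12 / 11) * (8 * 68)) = 10334079 / 55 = 187892.35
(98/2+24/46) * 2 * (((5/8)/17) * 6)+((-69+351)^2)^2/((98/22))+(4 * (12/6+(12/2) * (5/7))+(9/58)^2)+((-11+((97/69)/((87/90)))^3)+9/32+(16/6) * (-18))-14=660566570726367067795/465289829984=1419688392.39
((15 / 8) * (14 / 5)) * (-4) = -21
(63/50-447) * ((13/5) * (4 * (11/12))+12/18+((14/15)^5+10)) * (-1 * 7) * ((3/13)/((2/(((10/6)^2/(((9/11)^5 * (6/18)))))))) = 10228745190467419/59787112500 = 171086.12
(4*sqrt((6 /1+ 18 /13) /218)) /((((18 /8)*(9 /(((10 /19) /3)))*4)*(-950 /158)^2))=199712*sqrt(4251) /295220791125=0.00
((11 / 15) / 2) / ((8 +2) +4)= 11 / 420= 0.03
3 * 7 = 21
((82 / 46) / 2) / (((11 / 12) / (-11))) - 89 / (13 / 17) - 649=-232048 / 299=-776.08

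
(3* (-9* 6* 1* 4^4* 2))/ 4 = -20736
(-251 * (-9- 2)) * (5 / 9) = 13805 / 9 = 1533.89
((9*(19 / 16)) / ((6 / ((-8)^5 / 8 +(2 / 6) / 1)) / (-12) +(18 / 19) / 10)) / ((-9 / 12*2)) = -22178035 / 295268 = -75.11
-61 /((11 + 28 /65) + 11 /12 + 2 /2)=-4.57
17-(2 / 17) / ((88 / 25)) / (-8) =101753 / 5984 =17.00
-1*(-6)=6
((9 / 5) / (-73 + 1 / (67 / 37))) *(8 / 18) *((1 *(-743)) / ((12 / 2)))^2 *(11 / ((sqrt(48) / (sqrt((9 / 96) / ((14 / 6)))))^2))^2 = -4475461243 / 311749509120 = -0.01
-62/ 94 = -31/ 47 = -0.66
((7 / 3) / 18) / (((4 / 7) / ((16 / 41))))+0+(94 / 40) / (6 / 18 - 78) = 300593 / 5158620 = 0.06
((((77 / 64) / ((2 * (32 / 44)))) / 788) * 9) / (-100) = -7623 / 80691200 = -0.00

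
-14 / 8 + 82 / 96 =-43 / 48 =-0.90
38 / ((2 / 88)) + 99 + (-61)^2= 5492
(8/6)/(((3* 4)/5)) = 0.56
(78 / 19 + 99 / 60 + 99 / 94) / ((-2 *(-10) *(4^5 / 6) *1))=364797 / 182886400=0.00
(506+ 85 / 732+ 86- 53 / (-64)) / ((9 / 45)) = 34722815 / 11712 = 2964.72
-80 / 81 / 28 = -20 / 567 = -0.04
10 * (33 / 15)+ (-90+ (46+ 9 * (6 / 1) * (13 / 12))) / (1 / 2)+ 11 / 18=929 / 18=51.61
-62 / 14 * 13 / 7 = -403 / 49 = -8.22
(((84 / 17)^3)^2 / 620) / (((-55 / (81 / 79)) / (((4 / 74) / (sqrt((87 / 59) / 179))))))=-4742523426816 * sqrt(918807) / 17442740879881075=-0.26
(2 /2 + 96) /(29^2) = 97 /841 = 0.12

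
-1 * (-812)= 812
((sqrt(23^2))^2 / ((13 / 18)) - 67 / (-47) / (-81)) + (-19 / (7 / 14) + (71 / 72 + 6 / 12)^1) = 275538193 / 395928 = 695.93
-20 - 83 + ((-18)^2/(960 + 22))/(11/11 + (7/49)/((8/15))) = -3581611/34861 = -102.74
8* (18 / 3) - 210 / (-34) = 54.18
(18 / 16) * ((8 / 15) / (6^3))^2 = 1 / 145800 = 0.00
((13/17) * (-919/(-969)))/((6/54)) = 35841/5491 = 6.53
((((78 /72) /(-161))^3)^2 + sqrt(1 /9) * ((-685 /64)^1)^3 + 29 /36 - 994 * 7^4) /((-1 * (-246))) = -9703.26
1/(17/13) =13/17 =0.76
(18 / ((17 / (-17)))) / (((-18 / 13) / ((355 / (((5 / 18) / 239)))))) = 3970746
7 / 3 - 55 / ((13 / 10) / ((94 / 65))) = -29837 / 507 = -58.85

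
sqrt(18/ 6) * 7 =12.12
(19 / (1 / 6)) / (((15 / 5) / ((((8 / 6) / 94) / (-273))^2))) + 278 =411915671774 / 1481711049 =278.00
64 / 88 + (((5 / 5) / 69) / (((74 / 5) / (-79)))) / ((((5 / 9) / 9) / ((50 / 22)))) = -39709 / 18722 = -2.12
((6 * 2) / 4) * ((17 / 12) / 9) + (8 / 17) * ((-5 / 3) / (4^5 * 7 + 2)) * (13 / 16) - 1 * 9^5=-59048.53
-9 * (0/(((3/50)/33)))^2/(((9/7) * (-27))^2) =0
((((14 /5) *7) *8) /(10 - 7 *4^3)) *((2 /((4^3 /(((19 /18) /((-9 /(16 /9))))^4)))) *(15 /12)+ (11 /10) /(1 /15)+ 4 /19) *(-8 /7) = 8034590951166752 /1175189301297441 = 6.84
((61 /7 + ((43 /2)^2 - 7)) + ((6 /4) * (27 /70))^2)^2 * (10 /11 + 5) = 1076591753485573 /845152000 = 1273843.94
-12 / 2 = -6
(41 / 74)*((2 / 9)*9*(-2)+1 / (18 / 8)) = -656 / 333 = -1.97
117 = 117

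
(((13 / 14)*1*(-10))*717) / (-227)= 46605 / 1589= 29.33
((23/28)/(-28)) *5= -115/784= -0.15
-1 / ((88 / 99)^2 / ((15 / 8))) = -1215 / 512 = -2.37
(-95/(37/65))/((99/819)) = -561925/407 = -1380.65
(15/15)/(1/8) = 8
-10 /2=-5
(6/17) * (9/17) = 54/289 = 0.19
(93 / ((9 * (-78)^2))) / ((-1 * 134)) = -31 / 2445768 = -0.00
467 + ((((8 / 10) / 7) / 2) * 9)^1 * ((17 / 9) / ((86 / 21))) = 100456 / 215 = 467.24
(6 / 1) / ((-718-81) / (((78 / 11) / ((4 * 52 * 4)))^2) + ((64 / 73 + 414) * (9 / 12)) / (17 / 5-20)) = -654372 / 1199675513233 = -0.00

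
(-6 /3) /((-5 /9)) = 18 /5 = 3.60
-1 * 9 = -9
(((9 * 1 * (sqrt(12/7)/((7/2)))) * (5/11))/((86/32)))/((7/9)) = 25920 * sqrt(21)/162239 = 0.73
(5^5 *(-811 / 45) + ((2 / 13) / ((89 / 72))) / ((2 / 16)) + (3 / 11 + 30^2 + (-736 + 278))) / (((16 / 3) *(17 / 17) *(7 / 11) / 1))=-400014052 / 24297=-16463.52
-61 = -61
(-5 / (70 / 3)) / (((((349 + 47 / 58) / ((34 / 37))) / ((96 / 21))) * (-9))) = 31552 / 110351871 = 0.00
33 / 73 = 0.45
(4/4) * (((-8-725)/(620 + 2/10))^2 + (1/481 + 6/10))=46228760173/23126963405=2.00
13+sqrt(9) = 16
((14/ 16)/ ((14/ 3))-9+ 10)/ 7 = 19/ 112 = 0.17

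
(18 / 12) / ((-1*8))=-3 / 16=-0.19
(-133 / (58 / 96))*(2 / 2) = -6384 / 29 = -220.14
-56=-56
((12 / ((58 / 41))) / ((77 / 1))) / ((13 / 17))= 4182 / 29029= 0.14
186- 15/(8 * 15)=1487/8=185.88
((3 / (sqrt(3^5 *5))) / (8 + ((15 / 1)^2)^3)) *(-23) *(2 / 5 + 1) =-161 *sqrt(15) / 2562892425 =-0.00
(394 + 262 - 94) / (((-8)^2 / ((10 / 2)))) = 1405 / 32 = 43.91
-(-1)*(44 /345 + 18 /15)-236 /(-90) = 4088 /1035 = 3.95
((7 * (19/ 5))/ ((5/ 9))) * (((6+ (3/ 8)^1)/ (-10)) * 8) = -61047/ 250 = -244.19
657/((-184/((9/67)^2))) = -53217/825976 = -0.06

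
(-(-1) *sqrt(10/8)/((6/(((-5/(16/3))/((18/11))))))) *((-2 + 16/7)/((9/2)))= -55 *sqrt(5)/18144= -0.01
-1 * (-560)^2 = -313600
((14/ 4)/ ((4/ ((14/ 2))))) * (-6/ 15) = -49/ 20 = -2.45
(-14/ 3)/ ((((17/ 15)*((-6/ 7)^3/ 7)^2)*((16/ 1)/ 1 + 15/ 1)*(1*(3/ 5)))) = -1008840175/ 36881568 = -27.35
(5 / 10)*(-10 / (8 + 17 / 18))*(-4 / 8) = 45 / 161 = 0.28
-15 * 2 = -30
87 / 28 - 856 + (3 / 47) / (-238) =-19080925 / 22372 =-852.89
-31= -31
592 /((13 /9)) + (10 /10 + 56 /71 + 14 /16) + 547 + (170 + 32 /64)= 8343993 /7384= 1130.01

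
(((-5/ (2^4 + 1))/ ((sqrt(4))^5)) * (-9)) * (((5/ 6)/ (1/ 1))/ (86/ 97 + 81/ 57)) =138225/ 4627264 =0.03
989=989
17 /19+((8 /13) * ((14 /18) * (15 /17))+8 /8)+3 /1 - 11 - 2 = -96782 /12597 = -7.68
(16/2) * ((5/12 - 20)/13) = -470/39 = -12.05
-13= -13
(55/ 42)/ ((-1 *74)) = -0.02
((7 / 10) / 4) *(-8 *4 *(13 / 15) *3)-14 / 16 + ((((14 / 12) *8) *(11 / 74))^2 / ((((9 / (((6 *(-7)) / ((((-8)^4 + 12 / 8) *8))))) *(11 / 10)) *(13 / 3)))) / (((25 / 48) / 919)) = -24719275637 / 1591051800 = -15.54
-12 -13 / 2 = -37 / 2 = -18.50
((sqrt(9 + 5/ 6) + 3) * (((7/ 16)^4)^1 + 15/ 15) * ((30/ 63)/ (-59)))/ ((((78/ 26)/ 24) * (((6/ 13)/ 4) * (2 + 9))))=-4415905 * sqrt(354)/ 502419456 - 4415905/ 27912192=-0.32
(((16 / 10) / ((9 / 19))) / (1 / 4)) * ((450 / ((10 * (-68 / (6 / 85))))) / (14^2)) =-228 / 70805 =-0.00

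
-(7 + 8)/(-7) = 15/7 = 2.14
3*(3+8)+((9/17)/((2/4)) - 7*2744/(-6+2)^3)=45449/136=334.18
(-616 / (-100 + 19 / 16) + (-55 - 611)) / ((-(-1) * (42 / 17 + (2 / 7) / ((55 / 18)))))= -200794825 / 780363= -257.31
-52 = -52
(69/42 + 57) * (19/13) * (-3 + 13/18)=-639559/3276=-195.23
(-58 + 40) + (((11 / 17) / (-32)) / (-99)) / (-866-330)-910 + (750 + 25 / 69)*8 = 29716657151 / 5855616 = 5074.90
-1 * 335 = -335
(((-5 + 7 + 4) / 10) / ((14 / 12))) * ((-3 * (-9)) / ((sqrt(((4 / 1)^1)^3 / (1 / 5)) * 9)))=27 * sqrt(5) / 700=0.09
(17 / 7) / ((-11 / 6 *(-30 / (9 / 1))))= 153 / 385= 0.40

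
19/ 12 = 1.58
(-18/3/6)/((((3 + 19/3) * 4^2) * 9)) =-1/1344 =-0.00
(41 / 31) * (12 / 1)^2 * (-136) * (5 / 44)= -1003680 / 341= -2943.34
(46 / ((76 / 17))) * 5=1955 / 38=51.45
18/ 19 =0.95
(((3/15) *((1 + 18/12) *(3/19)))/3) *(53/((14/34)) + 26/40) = 18111/5320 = 3.40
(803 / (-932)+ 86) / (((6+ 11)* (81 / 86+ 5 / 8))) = 6824014 / 2134979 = 3.20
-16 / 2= -8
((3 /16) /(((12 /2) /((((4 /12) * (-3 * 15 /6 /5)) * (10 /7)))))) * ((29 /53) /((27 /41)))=-5945 /320544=-0.02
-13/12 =-1.08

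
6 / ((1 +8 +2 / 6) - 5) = 18 / 13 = 1.38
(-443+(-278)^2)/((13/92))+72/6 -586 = 543223.85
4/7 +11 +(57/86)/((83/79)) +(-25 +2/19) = -12049637/949354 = -12.69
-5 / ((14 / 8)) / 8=-5 / 14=-0.36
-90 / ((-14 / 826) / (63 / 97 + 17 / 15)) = 918276 / 97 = 9466.76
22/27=0.81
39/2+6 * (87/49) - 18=1191/98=12.15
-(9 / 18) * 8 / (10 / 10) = -4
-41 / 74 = -0.55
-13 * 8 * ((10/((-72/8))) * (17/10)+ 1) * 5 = 4160/9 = 462.22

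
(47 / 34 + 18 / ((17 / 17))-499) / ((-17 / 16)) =130456 / 289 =451.40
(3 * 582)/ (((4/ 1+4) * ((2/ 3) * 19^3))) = 0.05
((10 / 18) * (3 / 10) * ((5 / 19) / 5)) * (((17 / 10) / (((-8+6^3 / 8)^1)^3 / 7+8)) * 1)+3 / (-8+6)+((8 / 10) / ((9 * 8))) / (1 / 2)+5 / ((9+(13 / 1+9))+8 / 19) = -229843261 / 174304100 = -1.32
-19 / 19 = -1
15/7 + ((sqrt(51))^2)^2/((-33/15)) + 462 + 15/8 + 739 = 14011/616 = 22.75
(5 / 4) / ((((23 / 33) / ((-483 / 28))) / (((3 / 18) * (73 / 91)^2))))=-879285 / 264992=-3.32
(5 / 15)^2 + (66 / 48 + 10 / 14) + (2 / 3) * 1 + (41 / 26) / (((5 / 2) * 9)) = 96221 / 32760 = 2.94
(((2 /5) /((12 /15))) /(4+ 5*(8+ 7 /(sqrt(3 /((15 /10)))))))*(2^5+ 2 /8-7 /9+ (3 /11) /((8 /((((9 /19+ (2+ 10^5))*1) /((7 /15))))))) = 772834193 /6336918-3864170965*sqrt(2) /79664112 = 53.36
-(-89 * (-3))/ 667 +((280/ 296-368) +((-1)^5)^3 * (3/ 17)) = -154236939/ 419543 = -367.63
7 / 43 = 0.16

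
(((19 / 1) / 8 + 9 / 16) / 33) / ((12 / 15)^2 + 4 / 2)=1175 / 34848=0.03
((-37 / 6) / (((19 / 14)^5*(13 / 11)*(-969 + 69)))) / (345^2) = 27361796 / 2586147672493125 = 0.00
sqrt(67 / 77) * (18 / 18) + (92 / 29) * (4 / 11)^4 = 23552 / 424589 + sqrt(5159) / 77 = 0.99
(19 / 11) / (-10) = -19 / 110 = -0.17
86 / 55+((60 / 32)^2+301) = 306.08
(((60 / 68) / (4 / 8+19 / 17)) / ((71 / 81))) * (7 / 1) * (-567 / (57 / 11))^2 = 52153.69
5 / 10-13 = -25 / 2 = -12.50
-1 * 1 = -1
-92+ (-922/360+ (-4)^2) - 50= -23141/180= -128.56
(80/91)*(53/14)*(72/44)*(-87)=-3319920/7007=-473.80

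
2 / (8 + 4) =1 / 6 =0.17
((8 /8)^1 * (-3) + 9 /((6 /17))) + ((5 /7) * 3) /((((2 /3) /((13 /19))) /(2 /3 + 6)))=9885 /266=37.16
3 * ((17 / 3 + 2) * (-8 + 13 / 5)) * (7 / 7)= -621 / 5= -124.20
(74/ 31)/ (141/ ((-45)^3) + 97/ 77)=86538375/ 45612718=1.90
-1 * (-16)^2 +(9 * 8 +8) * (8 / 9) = -1664 / 9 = -184.89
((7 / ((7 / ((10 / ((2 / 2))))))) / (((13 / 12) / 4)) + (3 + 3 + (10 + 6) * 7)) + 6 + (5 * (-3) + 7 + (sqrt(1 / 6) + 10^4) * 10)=100157.01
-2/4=-1/2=-0.50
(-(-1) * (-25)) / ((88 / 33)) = -75 / 8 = -9.38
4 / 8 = 1 / 2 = 0.50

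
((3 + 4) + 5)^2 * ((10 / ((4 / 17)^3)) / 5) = 44217 / 2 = 22108.50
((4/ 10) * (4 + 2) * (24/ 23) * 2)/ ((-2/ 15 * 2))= -432/ 23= -18.78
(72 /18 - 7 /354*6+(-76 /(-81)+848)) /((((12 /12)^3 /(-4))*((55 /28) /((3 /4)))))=-22823500 /17523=-1302.49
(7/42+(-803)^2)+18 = 3868963/6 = 644827.17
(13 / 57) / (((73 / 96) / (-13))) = -5408 / 1387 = -3.90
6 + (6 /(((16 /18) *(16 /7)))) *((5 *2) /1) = 1137 /32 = 35.53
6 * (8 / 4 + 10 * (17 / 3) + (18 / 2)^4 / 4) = 20387 / 2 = 10193.50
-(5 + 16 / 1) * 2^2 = -84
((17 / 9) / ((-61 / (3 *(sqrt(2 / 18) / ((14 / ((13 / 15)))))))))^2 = 48841 / 13291784100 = 0.00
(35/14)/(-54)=-5/108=-0.05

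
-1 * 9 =-9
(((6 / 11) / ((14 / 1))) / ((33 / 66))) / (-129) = -2 / 3311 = -0.00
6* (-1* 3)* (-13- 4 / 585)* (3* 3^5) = 11093922 / 65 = 170675.72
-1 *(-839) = 839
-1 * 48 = -48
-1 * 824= -824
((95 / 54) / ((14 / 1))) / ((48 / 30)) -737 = -4456901 / 6048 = -736.92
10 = 10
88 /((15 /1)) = 88 /15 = 5.87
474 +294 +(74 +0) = 842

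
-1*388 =-388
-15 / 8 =-1.88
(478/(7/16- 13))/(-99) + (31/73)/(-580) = 323199451/842523660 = 0.38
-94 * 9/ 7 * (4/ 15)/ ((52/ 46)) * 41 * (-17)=19871.39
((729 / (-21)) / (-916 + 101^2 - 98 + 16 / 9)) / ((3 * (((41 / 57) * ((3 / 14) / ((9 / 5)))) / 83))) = -20693394 / 16953295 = -1.22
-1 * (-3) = 3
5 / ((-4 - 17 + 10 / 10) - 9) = -5 / 29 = -0.17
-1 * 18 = -18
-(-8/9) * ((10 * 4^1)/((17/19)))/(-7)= -6080/1071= -5.68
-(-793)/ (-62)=-793/ 62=-12.79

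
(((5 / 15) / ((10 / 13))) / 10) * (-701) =-9113 / 300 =-30.38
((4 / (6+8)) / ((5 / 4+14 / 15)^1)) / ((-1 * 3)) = -40 / 917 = -0.04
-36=-36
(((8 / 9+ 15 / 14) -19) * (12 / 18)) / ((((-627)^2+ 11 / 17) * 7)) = -36499 / 8841878892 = -0.00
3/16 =0.19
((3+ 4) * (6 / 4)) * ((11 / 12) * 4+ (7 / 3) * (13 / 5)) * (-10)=-1022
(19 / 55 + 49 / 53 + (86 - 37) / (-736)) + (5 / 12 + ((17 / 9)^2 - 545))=-93808879243 / 173780640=-539.81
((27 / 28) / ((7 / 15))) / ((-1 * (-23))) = 405 / 4508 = 0.09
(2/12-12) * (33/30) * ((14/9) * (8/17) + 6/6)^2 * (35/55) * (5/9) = -34901825/2528172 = -13.81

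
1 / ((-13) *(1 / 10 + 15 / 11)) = -110 / 2093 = -0.05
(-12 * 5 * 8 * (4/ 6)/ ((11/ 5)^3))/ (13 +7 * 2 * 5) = -40000/ 110473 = -0.36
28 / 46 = 14 / 23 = 0.61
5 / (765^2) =1 / 117045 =0.00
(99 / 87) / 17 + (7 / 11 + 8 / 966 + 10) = 28056944 / 2619309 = 10.71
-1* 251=-251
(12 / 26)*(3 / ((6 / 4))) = 12 / 13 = 0.92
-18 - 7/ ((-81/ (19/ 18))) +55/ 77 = -175487/ 10206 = -17.19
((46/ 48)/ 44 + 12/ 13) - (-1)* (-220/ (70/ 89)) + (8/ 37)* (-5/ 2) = -993101119/ 3555552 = -279.31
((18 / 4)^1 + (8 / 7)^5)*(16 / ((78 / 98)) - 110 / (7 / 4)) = -1265238964 / 4588311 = -275.75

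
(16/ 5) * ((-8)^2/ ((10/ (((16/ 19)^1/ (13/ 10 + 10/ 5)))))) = 16384/ 3135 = 5.23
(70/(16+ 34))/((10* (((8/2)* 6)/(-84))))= -49/100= -0.49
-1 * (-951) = 951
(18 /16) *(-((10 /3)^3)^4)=-125000000000 /59049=-2116885.98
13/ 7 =1.86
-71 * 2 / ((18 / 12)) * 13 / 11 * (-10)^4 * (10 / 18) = -184600000 / 297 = -621548.82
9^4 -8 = 6553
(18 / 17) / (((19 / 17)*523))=18 / 9937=0.00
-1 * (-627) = 627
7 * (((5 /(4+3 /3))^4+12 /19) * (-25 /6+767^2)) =765946853 /114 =6718832.04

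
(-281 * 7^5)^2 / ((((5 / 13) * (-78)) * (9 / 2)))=-22304528136289 / 135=-165218726935.47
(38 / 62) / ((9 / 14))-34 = -9220 / 279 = -33.05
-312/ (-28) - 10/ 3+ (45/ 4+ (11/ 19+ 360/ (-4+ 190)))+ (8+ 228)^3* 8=5202602746241/ 49476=105154069.57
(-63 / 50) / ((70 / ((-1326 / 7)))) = 5967 / 1750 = 3.41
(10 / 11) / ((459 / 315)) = 350 / 561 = 0.62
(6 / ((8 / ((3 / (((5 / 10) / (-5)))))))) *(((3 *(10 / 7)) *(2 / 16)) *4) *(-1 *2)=675 / 7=96.43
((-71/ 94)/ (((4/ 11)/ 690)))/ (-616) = 2.33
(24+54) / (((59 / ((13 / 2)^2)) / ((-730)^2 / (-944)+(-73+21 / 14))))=-989302509 / 27848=-35525.08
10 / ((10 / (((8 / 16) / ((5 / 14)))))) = 7 / 5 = 1.40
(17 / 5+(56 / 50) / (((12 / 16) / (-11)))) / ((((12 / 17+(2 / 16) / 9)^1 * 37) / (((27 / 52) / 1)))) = -0.25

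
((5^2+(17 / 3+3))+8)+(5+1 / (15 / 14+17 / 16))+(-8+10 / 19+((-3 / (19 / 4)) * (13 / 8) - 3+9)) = 64007 / 1434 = 44.64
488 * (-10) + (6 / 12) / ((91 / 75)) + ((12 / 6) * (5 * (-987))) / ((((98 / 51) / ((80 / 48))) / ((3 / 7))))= -10890745 / 1274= -8548.47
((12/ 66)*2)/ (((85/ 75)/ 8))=480/ 187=2.57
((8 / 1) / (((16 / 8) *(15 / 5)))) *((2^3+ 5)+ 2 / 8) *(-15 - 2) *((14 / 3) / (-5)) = 12614 / 45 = 280.31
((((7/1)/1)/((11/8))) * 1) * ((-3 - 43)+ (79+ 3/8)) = 1869/11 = 169.91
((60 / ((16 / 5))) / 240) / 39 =5 / 2496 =0.00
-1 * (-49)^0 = -1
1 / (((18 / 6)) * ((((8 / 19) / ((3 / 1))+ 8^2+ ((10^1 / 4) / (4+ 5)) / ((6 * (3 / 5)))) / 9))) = 18468 / 395323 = 0.05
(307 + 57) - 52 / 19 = 6864 / 19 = 361.26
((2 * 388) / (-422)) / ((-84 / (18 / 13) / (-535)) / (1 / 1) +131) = -622740 / 44402207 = -0.01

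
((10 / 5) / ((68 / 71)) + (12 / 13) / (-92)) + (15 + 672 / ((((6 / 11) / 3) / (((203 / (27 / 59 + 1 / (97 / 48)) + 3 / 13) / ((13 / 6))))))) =3800094301459 / 10440482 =363976.90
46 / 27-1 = 19 / 27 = 0.70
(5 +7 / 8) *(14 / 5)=329 / 20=16.45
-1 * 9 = -9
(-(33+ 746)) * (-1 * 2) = 1558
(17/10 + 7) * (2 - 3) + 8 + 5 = 43/10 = 4.30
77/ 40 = 1.92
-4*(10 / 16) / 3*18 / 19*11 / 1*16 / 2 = -1320 / 19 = -69.47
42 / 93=14 / 31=0.45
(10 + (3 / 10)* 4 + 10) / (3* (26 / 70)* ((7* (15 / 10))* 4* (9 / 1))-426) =-53 / 12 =-4.42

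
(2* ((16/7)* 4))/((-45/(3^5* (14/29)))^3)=-987614208/3048625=-323.95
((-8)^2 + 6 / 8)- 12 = 211 / 4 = 52.75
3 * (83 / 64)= 3.89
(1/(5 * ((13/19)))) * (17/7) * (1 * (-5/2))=-1.77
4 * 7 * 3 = 84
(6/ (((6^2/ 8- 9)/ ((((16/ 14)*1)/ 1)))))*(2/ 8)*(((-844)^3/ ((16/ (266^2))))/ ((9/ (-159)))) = -161041737313408/ 9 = -17893526368156.44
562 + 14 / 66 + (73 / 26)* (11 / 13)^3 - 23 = 1019635247 / 1885026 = 540.91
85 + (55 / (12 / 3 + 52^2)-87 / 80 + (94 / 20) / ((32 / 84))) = 65175 / 677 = 96.27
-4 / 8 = -1 / 2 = -0.50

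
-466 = -466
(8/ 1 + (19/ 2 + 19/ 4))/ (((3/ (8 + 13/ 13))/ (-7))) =-1869/ 4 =-467.25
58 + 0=58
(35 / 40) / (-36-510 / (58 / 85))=-203 / 181752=-0.00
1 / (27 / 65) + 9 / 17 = 1348 / 459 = 2.94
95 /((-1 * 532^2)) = -5 /14896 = -0.00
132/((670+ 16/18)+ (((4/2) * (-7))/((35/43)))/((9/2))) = 990/5003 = 0.20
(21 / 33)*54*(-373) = -140994 / 11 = -12817.64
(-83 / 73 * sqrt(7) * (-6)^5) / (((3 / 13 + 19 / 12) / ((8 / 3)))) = 268489728 * sqrt(7) / 20659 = 34384.87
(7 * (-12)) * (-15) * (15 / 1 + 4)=23940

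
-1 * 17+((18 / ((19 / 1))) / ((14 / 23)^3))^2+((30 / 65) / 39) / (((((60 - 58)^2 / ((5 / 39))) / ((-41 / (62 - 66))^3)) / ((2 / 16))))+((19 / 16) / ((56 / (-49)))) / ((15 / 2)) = 799922178532921 / 1433232720890880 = 0.56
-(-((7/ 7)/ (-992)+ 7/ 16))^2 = -187489/ 984064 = -0.19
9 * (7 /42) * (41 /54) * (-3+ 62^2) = 157481 /36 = 4374.47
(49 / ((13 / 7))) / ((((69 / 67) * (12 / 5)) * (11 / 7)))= 804335 / 118404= 6.79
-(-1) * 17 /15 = 17 /15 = 1.13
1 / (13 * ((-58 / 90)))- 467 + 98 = -139158 / 377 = -369.12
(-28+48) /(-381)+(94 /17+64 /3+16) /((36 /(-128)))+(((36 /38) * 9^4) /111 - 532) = -25754122282 /40979979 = -628.46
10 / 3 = 3.33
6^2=36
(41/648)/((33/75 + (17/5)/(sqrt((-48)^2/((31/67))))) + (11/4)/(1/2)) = 36260400/3403937753 - 174250 * sqrt(2077)/91906319331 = 0.01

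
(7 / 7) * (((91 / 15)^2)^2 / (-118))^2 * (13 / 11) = 61132828589969773 / 392542579687500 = 155.74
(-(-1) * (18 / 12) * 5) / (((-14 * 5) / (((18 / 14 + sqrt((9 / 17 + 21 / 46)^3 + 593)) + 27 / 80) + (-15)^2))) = -380727 / 15680-3 * sqrt(222117631884170) / 17122672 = -26.89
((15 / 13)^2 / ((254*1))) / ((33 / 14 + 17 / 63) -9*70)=-14175 / 1696628687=-0.00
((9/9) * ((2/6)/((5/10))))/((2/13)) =13/3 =4.33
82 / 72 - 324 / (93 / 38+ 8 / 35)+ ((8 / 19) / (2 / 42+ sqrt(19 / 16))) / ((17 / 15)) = -41515802293729 / 346094826876+ 211680 * sqrt(19) / 2701249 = -119.61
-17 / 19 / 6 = -17 / 114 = -0.15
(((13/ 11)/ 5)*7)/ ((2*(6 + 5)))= 91/ 1210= 0.08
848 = 848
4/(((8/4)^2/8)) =8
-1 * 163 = -163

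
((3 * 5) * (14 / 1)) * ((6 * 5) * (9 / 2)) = 28350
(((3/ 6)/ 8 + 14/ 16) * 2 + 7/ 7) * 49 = 1127/ 8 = 140.88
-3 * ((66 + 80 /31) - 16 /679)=-4329174 /21049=-205.67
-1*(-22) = 22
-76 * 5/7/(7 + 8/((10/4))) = -1900/357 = -5.32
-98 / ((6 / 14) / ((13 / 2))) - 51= -4612 / 3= -1537.33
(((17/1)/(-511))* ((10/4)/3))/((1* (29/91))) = -1105/12702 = -0.09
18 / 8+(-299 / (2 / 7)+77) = -3869 / 4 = -967.25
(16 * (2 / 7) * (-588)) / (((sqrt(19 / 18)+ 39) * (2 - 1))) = -1886976 / 27359+ 8064 * sqrt(38) / 27359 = -67.15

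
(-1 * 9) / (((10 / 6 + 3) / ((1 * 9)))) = -243 / 14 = -17.36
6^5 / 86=3888 / 43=90.42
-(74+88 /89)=-74.99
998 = 998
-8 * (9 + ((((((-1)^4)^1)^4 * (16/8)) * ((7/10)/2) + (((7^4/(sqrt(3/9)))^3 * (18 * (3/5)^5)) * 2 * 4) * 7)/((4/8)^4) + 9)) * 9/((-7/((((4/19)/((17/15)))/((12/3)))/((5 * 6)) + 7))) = 23772888/11305 + 3785433069113091099648 * sqrt(3)/1009375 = 6495665539920629.81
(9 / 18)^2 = 1 / 4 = 0.25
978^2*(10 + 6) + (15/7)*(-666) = 107116218/7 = 15302316.86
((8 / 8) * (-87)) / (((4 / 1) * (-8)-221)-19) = 87 / 272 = 0.32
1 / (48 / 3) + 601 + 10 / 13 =125181 / 208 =601.83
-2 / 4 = -1 / 2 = -0.50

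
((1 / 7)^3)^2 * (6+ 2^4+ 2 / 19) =60 / 319333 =0.00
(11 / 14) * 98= 77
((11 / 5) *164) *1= 1804 / 5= 360.80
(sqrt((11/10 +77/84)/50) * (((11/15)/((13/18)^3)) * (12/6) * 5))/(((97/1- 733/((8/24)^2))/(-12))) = 117612 * sqrt(30)/89253125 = 0.01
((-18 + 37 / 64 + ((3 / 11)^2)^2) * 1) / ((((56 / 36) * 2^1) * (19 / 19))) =-146875779 / 26236672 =-5.60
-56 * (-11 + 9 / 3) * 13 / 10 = 2912 / 5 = 582.40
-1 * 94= -94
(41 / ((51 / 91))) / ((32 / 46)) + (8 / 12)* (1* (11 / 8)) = 86561 / 816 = 106.08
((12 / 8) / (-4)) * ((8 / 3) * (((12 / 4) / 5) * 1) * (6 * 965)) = -3474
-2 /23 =-0.09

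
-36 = -36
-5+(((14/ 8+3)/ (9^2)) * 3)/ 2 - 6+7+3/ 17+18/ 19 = -194527/ 69768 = -2.79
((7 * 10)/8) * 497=4348.75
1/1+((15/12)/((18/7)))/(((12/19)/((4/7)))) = 311/216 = 1.44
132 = 132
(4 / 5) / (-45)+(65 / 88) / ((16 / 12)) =42467 / 79200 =0.54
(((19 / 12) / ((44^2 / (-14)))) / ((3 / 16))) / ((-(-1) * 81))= -133 / 176418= -0.00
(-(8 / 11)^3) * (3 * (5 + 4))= -13824 / 1331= -10.39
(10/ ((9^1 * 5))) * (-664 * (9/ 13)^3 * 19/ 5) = -2043792/ 10985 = -186.05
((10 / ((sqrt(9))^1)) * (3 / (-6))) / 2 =-5 / 6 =-0.83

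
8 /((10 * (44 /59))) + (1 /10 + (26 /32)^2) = 25807 /14080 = 1.83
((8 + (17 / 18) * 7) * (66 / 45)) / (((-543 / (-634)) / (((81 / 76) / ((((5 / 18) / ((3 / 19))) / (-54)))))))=-1337104098 / 1633525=-818.54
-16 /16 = -1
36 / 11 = 3.27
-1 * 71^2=-5041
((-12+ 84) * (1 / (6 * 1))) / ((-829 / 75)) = -900 / 829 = -1.09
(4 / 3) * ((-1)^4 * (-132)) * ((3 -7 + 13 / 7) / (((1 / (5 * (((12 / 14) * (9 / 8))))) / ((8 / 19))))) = 712800 / 931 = 765.63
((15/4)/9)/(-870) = -1/2088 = -0.00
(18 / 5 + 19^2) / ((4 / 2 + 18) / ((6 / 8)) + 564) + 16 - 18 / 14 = 950863 / 62020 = 15.33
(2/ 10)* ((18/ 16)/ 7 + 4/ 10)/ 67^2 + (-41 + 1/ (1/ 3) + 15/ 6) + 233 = 1241208657/ 6284600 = 197.50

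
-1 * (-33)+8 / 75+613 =48458 / 75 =646.11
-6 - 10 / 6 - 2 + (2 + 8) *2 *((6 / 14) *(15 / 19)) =-2.90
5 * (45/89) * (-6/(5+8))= -1350/1157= -1.17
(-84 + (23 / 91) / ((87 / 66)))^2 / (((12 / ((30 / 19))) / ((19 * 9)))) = 1100613800250 / 6964321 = 158036.05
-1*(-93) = 93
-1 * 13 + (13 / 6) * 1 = -10.83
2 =2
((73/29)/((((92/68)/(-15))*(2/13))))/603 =-80665/268134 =-0.30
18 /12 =3 /2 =1.50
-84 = -84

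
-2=-2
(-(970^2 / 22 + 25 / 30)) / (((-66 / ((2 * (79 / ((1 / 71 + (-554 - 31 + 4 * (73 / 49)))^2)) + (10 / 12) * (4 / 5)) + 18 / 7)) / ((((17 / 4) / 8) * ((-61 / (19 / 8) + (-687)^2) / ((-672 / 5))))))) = -14137234456082465541994177075 / 3611077536301928275968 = -3914962.86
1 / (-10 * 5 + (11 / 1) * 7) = 1 / 27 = 0.04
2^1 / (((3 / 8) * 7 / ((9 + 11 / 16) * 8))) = 1240 / 21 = 59.05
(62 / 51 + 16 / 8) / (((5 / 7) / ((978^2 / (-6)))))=-717675.58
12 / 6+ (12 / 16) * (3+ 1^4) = 5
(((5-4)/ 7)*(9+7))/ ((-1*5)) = -16/ 35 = -0.46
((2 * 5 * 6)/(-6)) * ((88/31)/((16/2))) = -110/31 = -3.55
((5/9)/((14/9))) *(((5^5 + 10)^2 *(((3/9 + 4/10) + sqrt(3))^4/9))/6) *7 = 382470836 *sqrt(3)/81 + 10486890799/1215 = 16809691.03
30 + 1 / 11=331 / 11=30.09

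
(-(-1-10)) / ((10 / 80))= 88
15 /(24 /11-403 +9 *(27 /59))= -9735 /257458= -0.04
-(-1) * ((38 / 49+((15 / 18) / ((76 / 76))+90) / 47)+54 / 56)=101491 / 27636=3.67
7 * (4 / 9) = 28 / 9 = 3.11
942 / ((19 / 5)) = 247.89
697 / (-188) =-697 / 188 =-3.71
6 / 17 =0.35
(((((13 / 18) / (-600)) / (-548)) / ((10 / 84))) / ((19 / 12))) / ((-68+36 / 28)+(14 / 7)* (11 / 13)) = -8281 / 46205853000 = -0.00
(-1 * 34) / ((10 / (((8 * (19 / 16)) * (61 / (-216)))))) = 19703 / 2160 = 9.12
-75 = -75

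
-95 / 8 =-11.88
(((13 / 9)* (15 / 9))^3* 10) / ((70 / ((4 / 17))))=0.47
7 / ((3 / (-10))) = -70 / 3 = -23.33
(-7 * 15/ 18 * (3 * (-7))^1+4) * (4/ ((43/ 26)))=13156/ 43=305.95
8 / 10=4 / 5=0.80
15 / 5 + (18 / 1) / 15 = 21 / 5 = 4.20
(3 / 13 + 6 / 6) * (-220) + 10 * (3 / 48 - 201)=-237135 / 104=-2280.14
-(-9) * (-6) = -54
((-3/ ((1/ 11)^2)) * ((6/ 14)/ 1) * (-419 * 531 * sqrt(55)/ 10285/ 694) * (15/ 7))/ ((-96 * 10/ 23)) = -46055223 * sqrt(55)/ 184992640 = -1.85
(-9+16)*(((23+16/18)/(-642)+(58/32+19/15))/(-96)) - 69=-1535860279/22187520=-69.22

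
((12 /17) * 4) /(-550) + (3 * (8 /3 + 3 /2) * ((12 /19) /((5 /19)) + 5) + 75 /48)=7035491 /74800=94.06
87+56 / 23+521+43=15029 / 23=653.43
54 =54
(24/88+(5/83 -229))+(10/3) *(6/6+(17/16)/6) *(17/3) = -81420571/394416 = -206.43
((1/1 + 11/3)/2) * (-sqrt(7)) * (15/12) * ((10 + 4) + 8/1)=-385 * sqrt(7)/6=-169.77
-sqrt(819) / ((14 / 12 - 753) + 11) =18* sqrt(91) / 4445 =0.04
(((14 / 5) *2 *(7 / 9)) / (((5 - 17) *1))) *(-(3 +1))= 196 / 135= 1.45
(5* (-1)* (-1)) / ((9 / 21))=35 / 3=11.67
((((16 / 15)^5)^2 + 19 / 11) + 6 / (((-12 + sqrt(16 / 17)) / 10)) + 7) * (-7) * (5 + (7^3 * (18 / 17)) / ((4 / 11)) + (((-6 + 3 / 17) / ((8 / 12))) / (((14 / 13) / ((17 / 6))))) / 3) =-5120954846310319897511 / 131125685625000000 + 14223945 * sqrt(17) / 20672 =-36216.77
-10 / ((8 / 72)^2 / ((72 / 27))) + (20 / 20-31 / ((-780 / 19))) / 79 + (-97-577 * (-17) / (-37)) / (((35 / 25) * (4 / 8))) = -6104026547 / 2279940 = -2677.28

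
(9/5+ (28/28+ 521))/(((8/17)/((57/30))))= 845937/400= 2114.84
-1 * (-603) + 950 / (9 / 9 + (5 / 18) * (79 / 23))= 881127 / 809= 1089.16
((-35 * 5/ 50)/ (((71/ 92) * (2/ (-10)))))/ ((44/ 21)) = 16905/ 1562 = 10.82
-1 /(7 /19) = -19 /7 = -2.71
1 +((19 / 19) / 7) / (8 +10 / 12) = 1.02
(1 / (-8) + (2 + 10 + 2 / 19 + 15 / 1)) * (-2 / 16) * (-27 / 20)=110727 / 24320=4.55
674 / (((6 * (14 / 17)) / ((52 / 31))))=148954 / 651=228.81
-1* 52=-52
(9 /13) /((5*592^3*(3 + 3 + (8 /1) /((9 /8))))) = 81 /1591330856960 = 0.00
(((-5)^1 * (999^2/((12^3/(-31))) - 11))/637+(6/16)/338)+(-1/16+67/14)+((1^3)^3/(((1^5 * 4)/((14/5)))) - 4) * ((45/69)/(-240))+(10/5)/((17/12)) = 152065738177/1036118720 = 146.76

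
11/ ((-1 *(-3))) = 11/ 3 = 3.67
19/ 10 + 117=1189/ 10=118.90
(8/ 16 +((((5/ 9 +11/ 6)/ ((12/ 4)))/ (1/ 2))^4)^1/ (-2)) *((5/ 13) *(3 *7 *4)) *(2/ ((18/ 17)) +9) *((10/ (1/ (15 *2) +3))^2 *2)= -8084608000000/ 389191959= -20772.80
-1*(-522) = 522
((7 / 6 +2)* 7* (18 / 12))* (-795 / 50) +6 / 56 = -147999 / 280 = -528.57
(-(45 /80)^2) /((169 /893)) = -72333 /43264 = -1.67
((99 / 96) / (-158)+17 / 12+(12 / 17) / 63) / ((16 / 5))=12827575 / 28879872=0.44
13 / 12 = 1.08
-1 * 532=-532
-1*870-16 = -886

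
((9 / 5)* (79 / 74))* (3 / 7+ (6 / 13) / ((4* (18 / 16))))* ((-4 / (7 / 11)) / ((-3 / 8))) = 403216 / 23569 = 17.11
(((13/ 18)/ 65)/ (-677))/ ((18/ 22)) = -11/ 548370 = -0.00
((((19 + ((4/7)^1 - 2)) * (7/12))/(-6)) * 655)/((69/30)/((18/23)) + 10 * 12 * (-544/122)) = 24572325/11685862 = 2.10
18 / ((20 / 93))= 837 / 10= 83.70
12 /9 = 1.33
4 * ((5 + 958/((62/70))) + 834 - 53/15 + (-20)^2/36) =10759304/1395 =7712.76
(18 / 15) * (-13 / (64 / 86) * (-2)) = 1677 / 40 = 41.92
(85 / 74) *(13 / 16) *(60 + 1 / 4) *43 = 11451115 / 4736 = 2417.89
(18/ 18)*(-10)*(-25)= 250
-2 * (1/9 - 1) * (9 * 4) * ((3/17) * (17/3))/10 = 32/5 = 6.40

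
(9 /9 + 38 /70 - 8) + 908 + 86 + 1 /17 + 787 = 1774.60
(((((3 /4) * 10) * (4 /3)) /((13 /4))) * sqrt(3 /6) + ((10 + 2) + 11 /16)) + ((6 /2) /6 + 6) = 20 * sqrt(2) /13 + 307 /16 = 21.36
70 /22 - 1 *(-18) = 233 /11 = 21.18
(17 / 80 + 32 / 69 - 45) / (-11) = 244667 / 60720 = 4.03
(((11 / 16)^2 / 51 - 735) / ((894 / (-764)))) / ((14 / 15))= 9164217245 / 13617408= 672.98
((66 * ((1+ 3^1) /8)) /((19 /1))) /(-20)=-33 /380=-0.09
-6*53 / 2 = -159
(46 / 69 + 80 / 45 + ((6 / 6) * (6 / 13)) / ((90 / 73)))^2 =2719201 / 342225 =7.95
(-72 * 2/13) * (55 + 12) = -9648/13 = -742.15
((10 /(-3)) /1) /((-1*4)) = 5 /6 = 0.83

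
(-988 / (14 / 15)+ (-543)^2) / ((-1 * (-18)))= 685511 / 42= 16321.69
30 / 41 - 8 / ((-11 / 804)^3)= 170467696122 / 54571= 3123778.13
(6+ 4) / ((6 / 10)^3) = 1250 / 27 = 46.30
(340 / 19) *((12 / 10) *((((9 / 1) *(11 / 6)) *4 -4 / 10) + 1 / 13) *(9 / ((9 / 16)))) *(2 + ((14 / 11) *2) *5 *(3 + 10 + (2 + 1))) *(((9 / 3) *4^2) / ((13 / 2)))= 465507606528 / 13585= 34266294.19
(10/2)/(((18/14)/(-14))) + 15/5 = -463/9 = -51.44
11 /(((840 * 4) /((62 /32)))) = 341 /53760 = 0.01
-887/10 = -88.70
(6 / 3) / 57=2 / 57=0.04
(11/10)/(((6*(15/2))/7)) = 77/450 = 0.17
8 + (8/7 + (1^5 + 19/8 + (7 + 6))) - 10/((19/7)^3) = 9609431/384104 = 25.02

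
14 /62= 0.23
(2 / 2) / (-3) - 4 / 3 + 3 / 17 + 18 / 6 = 77 / 51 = 1.51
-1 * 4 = -4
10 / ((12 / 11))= 55 / 6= 9.17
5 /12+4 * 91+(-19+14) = 4313 /12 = 359.42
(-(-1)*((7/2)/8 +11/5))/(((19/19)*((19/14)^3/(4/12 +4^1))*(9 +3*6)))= 940849/5555790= 0.17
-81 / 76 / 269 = -81 / 20444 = -0.00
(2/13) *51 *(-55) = -5610/13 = -431.54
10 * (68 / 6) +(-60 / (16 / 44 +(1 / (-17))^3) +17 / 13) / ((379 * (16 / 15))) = 174851160715 / 1548339312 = 112.93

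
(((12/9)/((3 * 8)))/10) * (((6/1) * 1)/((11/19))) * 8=76/165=0.46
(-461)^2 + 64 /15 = 3187879 /15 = 212525.27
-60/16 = -15/4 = -3.75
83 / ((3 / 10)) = 276.67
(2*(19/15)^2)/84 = 0.04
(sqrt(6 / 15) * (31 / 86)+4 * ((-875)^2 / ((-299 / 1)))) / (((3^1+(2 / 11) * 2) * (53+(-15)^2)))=-16843750 / 1537757+341 * sqrt(10) / 4422980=-10.95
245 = 245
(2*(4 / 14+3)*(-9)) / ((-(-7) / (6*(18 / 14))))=-22356 / 343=-65.18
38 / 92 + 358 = 16487 / 46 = 358.41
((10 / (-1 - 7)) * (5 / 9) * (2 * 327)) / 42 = -2725 / 252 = -10.81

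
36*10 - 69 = 291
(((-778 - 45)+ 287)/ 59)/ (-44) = 134/ 649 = 0.21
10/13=0.77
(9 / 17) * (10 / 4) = 45 / 34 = 1.32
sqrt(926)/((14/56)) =4 * sqrt(926) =121.72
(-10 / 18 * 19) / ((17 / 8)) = -760 / 153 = -4.97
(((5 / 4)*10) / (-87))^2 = 625 / 30276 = 0.02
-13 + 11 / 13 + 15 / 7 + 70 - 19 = 3730 / 91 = 40.99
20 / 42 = 10 / 21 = 0.48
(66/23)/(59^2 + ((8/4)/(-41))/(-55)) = 0.00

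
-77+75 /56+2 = -4125 /56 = -73.66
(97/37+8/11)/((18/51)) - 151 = -345571/2442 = -141.51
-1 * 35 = -35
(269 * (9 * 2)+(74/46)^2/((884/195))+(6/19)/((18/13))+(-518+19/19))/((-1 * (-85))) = 8869635431/174284340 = 50.89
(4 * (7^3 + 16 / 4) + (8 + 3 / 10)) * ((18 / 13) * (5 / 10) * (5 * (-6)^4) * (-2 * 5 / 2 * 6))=-2442966480 / 13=-187920498.46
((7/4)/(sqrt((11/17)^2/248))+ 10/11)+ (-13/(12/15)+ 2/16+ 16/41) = -53491/3608+ 119 * sqrt(62)/22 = 27.77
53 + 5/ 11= 588/ 11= 53.45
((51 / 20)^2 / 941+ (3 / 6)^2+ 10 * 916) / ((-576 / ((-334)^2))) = -96159060430189 / 54201600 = -1774100.03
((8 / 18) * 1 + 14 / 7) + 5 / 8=221 / 72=3.07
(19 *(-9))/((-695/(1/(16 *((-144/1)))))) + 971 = 971.00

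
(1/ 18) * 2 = 1/ 9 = 0.11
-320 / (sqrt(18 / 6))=-320 *sqrt(3) / 3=-184.75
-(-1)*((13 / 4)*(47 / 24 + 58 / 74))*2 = 31655 / 1776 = 17.82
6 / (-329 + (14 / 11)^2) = -0.02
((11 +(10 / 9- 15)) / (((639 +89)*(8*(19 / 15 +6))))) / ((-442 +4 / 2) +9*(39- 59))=1 / 9082752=0.00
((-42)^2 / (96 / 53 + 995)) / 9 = 10388 / 52831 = 0.20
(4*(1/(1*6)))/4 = 1/6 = 0.17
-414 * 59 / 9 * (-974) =2643436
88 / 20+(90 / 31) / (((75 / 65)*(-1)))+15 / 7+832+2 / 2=908174 / 1085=837.03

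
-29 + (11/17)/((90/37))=-43963/1530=-28.73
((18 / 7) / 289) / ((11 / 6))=108 / 22253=0.00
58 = 58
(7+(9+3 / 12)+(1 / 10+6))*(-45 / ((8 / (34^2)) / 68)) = -19764999 / 2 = -9882499.50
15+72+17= 104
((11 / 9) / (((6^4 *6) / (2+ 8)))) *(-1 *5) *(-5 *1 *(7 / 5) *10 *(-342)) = -182875 / 972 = -188.14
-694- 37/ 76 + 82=-46549/ 76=-612.49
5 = 5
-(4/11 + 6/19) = -142/209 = -0.68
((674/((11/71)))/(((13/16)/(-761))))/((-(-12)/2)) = -291335152/429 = -679102.92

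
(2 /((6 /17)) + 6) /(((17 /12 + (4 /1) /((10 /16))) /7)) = 700 /67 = 10.45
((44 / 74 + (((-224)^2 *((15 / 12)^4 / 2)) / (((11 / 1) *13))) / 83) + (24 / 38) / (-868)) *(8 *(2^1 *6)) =1000225997280 / 1810627819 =552.42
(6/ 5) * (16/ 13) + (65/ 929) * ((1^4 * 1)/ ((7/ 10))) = 666538/ 422695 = 1.58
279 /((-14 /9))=-2511 /14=-179.36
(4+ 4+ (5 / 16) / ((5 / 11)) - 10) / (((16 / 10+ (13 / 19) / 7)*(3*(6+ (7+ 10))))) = -4655 / 415472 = -0.01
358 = 358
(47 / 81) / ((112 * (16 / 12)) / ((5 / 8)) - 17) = 235 / 89883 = 0.00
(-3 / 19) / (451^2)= -3 / 3864619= -0.00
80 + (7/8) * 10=355/4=88.75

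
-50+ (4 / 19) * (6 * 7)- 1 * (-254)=4044 / 19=212.84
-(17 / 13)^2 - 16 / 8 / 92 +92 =701745 / 7774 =90.27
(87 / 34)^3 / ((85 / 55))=7243533 / 668168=10.84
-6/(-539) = 6/539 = 0.01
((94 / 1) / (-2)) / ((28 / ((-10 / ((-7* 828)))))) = -235 / 81144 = -0.00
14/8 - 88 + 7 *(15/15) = -317/4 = -79.25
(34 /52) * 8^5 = 278528 /13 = 21425.23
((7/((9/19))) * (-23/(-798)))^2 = 529/2916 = 0.18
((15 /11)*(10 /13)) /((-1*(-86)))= 75 /6149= 0.01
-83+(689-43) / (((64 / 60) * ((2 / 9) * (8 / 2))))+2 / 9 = 344765 / 576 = 598.55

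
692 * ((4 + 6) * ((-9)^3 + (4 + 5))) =-4982400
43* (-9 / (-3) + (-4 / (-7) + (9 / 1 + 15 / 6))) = 9073 / 14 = 648.07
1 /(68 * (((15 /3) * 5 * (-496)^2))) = 1 /418227200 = 0.00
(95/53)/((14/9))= 855/742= 1.15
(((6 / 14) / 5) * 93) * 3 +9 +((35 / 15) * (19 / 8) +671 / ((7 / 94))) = 9049.03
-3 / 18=-1 / 6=-0.17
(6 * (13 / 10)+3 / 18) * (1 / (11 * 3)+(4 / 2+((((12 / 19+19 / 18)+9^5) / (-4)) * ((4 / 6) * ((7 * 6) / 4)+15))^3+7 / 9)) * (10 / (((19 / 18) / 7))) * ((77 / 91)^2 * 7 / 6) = -1194998167692458179209807305119 / 79043335488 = -15118265952654254711.22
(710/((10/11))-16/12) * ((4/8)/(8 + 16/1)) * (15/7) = 11695/336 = 34.81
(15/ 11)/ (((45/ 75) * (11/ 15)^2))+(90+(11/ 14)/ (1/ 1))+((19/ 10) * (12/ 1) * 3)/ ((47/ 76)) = 900390913/ 4378990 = 205.62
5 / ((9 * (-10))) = -1 / 18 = -0.06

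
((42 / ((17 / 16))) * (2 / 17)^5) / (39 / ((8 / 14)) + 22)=86016 / 8713662409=0.00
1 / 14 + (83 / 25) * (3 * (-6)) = -20891 / 350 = -59.69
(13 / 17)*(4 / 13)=4 / 17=0.24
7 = 7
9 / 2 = 4.50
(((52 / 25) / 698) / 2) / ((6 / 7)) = 0.00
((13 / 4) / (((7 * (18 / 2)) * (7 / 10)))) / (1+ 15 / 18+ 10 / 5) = 65 / 3381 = 0.02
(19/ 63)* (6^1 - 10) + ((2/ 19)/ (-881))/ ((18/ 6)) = -1272206/ 1054557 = -1.21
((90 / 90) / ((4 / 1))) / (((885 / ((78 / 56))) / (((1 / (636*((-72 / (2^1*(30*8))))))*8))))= -0.00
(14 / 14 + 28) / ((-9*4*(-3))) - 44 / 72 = -37 / 108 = -0.34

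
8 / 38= 4 / 19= 0.21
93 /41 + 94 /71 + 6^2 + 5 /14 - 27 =527739 /40754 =12.95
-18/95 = -0.19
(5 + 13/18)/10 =0.57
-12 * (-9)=108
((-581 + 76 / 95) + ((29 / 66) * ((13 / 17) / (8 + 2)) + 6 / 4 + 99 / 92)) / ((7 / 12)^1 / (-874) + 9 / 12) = -5664012328 / 7348165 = -770.81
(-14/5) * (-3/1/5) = 42/25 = 1.68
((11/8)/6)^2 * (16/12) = 121/1728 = 0.07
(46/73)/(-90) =-23/3285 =-0.01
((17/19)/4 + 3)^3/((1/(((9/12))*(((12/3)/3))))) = 14706125/438976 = 33.50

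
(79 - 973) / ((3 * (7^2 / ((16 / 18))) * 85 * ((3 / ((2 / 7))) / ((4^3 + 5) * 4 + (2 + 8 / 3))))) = -4014656 / 2361555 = -1.70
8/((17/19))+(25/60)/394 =718741/80376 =8.94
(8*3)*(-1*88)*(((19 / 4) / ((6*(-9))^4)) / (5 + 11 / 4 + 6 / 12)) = -76 / 531441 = -0.00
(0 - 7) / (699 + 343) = -7 / 1042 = -0.01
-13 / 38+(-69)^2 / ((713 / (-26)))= -204919 / 1178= -173.96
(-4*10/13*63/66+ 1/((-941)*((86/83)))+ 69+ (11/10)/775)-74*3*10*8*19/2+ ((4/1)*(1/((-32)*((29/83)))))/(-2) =-1754606872391518007/10403603782000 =-168653.76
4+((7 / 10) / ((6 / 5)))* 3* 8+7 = 25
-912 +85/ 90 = -16399/ 18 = -911.06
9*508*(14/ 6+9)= 51816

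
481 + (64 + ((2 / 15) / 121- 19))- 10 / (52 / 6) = 12383771 / 23595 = 524.85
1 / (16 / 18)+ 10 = 89 / 8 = 11.12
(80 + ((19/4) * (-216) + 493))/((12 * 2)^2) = -151/192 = -0.79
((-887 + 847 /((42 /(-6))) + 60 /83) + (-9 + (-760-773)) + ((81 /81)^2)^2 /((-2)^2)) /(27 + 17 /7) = -5923939 /68392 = -86.62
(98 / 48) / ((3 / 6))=49 / 12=4.08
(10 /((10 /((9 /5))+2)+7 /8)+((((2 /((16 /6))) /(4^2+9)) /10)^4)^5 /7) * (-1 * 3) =-15120000000000000000000000000000000000000000000000006349434394221 /4249000000000000000000000000000000000000000000000000000000000000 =-3.56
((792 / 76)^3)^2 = 60254729561664 / 47045881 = 1280765.25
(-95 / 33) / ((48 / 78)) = -1235 / 264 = -4.68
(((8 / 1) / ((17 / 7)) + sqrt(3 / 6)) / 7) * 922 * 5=2305 * sqrt(2) / 7 + 36880 / 17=2635.09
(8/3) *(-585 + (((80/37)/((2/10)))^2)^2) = 196028926520/5622483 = 34865.19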